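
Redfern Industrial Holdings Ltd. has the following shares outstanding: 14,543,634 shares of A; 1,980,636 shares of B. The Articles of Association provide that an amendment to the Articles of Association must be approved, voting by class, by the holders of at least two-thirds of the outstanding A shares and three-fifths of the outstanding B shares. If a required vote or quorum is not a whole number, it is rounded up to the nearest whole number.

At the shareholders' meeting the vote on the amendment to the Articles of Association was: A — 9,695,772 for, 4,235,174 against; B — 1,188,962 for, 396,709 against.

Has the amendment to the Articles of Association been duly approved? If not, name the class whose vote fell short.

A: 2/3 of 14543634 = 9695756; 9,695,756 required, 9,695,772 in favor — approved.
B: 3/5 of 1980636 = 1188381.60, rounded up to 1188382; 1,188,382 required, 1,188,962 in favor — approved.

Approved — every class gave the required vote.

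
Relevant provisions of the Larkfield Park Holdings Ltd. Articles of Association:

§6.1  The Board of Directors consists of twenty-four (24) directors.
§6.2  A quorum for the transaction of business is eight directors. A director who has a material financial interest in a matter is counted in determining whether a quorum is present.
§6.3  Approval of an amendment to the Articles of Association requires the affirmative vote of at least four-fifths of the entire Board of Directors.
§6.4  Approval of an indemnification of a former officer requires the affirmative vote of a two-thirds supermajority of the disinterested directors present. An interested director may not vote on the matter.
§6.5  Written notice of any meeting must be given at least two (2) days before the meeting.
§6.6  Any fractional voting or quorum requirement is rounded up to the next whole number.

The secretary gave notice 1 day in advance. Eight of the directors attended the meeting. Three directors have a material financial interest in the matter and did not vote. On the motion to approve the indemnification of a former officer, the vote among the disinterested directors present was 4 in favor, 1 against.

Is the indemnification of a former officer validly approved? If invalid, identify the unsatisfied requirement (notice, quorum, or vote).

Notice: 1 day given; 2 required (1 < 2). Not satisfied.
Quorum: 8 present (interested directors count toward quorum); quorum is 8. Satisfied.
Vote: the indemnification of a former officer requires two-thirds of the disinterested directors present (8 − 3 = 5). 2/3 of 5 = 3.33, rounded up to 4, so 4 affirmative votes are needed; 4 voted in favor. Satisfied.

Invalid — notice requirement not satisfied.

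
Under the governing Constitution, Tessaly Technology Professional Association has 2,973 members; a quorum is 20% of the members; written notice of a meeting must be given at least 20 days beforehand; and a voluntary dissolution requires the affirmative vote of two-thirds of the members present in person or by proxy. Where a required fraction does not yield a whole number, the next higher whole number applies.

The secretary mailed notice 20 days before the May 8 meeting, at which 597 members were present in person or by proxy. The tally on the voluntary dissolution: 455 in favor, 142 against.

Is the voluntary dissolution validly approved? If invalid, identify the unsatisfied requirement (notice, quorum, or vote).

Notice: 20 days given; 20 required. Satisfied.
Quorum: 20% of 2,973 = 594.60, rounded up to 595; 597 present. Satisfied.
Vote: requires two-thirds of those present (597); 2/3 of 597 = 398, so 398 needed; 455 in favor. Satisfied.

Valid — all requirements satisfied.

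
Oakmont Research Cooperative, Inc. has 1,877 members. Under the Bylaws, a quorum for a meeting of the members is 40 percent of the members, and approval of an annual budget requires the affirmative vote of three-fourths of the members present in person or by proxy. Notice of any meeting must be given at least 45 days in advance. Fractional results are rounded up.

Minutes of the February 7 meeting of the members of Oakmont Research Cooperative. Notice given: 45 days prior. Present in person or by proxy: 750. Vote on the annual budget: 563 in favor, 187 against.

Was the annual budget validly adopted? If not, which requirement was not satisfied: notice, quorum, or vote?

Notice: 45 days given; 45 required. Satisfied.
Quorum: 40% of 1,877 = 750.80, rounded up to 751; 750 present. Not satisfied.
Vote: requires three-fourths of those present (750); 3/4 of 750 = 562.50, rounded up to 563, so 563 needed; 563 in favor. Satisfied.

Invalid — quorum requirement not satisfied.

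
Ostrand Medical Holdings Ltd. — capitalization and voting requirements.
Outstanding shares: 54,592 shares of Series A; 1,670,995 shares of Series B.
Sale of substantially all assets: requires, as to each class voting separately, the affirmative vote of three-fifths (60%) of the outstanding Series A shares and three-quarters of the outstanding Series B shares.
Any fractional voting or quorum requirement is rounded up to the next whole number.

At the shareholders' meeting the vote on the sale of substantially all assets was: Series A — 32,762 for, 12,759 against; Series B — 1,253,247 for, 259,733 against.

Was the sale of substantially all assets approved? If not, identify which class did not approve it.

Approved — every class gave the required vote.

Series A: 3/5 of 54592 = 32755.20, rounded up to 32756; 32,756 required, 32,762 in favor — approved.
Series B: 3/4 of 1670995 = 1253246.25, rounded up to 1253247; 1,253,247 required, 1,253,247 in favor — approved.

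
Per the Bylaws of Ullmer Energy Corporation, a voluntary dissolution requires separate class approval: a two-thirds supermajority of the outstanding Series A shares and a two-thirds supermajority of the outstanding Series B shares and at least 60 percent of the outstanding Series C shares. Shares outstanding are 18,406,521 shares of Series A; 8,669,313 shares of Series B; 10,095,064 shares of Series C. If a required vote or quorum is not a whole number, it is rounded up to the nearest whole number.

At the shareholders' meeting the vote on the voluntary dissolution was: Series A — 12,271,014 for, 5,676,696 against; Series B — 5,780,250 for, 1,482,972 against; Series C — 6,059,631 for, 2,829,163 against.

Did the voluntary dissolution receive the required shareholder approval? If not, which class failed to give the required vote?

Approved — every class gave the required vote.

Series A: 2/3 of 18406521 = 12271014; 12,271,014 required, 12,271,014 in favor — approved.
Series B: 2/3 of 8669313 = 5779542; 5,779,542 required, 5,780,250 in favor — approved.
Series C: 3/5 of 10095064 = 6057038.40, rounded up to 6057039; 6,057,039 required, 6,059,631 in favor — approved.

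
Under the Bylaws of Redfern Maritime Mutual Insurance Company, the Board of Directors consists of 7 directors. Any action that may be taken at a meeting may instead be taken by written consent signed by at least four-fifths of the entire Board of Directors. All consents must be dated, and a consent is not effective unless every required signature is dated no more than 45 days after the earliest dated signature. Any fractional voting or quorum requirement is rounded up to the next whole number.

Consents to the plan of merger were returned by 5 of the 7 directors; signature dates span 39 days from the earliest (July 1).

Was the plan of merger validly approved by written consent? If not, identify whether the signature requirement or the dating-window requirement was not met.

Not effective — insufficient signatures.

Signatures required: at least four-fifths of 7 — 4/5 of 7 = 5.60, rounded up to 6, so 6 needed; 5 signed. Insufficient.
Dating window: the latest signature is 39 days after the earliest; the limit is 45 days. Within the window.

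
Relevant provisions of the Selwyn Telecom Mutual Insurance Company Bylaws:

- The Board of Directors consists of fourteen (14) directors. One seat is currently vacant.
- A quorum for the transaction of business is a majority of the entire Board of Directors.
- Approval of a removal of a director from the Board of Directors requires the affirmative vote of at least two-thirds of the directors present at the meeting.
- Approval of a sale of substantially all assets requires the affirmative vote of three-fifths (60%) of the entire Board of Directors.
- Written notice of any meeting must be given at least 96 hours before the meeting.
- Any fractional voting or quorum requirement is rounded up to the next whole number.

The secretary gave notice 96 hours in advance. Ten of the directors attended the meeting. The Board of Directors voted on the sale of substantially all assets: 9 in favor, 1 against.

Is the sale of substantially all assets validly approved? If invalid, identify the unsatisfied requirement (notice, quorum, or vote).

Valid — all requirements satisfied.

Notice: 96 hours given; 96 required (96 ≥ 96). Satisfied.
Quorum: 10 present; quorum is 8. Satisfied.
Vote: the sale of substantially all assets requires three-fifths of the entire Board of Directors (14). 3/5 of 14 = 8.40, rounded up to 9, so 9 affirmative votes are needed; 9 voted in favor. Satisfied.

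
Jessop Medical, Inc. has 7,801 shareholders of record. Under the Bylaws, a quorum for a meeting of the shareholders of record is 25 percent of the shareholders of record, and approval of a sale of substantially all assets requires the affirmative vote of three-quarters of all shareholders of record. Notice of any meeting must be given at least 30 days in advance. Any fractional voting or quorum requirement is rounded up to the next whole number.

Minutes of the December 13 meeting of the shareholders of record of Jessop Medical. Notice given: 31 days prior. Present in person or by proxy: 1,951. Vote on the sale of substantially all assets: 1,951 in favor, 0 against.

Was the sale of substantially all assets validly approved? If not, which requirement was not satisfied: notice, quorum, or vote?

Notice: 31 days given; 30 required. Satisfied.
Quorum: 25% of 7,801 = 1,950.25, rounded up to 1,951; 1,951 present. Satisfied.
Vote: requires three-fourths of all shareholders of record (7,801); 3/4 of 7801 = 5850.75, rounded up to 5851, so 5,851 needed; 1,951 in favor. Not satisfied.

Invalid — vote requirement not satisfied.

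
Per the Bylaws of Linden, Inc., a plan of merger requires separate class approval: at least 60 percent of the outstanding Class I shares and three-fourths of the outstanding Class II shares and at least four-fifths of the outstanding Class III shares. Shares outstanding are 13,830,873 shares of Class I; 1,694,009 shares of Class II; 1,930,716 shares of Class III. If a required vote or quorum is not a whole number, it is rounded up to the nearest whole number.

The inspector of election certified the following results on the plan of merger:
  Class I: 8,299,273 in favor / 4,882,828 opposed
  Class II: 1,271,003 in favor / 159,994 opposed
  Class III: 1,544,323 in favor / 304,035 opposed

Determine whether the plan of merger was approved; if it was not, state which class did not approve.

Class I: 3/5 of 13830873 = 8298523.80, rounded up to 8298524; 8,298,524 required, 8,299,273 in favor — approved.
Class II: 3/4 of 1694009 = 1270506.75, rounded up to 1270507; 1,270,507 required, 1,271,003 in favor — approved.
Class III: 4/5 of 1930716 = 1544572.80, rounded up to 1544573; 1,544,573 required, 1,544,323 in favor — not approved.

Not approved — the Class III shares did not give the required vote.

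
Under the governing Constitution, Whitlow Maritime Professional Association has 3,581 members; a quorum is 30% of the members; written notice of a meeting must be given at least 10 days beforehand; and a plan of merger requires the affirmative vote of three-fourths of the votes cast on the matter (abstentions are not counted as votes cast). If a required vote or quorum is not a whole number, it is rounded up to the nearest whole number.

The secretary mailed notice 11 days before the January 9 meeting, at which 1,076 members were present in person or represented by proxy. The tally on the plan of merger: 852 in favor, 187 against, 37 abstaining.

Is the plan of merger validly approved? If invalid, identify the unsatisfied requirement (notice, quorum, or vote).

Notice: 11 days given; 10 required. Satisfied.
Quorum: 30% of 3,581 = 1,074.30, rounded up to 1,075; 1,076 present. Satisfied.
Vote: requires three-fourths of the votes cast (1,076 − 37 abstaining = 1,039); 3/4 of 1039 = 779.25, rounded up to 780, so 780 needed; 852 in favor. Satisfied.

Valid — all requirements satisfied.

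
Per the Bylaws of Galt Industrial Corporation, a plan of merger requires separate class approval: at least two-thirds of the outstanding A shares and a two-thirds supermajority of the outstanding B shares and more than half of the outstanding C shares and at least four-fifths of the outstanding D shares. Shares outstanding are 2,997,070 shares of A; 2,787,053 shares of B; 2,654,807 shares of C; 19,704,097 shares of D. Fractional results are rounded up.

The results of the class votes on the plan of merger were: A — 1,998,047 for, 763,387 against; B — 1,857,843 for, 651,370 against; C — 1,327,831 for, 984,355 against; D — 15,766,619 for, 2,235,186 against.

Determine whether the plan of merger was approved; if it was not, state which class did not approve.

A: 2/3 of 2997070 = 1998046.67, rounded up to 1998047; 1,998,047 required, 1,998,047 in favor — approved.
B: 2/3 of 2787053 = 1858035.33, rounded up to 1858036; 1,858,036 required, 1,857,843 in favor — not approved.
C: a majority of 2654807 is 1327404; 1,327,404 required, 1,327,831 in favor — approved.
D: 4/5 of 19704097 = 15763277.60, rounded up to 15763278; 15,763,278 required, 15,766,619 in favor — approved.

Not approved — the B shares did not give the required vote.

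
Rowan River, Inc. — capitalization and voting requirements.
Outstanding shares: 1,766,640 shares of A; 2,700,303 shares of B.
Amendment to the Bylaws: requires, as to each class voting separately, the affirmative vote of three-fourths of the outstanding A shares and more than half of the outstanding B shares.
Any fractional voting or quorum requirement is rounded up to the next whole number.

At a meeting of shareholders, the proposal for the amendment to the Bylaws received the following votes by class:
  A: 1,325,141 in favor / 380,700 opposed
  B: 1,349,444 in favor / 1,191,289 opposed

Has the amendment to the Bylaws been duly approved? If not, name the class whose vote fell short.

Not approved — the B shares did not give the required vote.

A: 3/4 of 1766640 = 1324980; 1,324,980 required, 1,325,141 in favor — approved.
B: a majority of 2700303 is 1350152; 1,350,152 required, 1,349,444 in favor — not approved.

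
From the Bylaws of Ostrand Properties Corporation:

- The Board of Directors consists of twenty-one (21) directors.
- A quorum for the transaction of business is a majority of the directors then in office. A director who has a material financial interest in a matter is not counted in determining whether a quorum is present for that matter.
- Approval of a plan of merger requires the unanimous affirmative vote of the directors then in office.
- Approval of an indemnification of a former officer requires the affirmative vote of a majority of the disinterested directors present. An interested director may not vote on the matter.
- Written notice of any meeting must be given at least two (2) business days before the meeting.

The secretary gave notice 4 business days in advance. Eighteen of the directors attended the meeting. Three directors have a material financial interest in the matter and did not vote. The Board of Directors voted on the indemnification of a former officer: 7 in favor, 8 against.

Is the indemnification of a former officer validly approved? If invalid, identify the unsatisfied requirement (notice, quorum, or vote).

Notice: 4 business days given; 2 required (4 ≥ 2). Satisfied.
Quorum: 18 present, but the 3 interested directors do not count, leaving 15. Quorum is 11. Satisfied.
Vote: the indemnification of a former officer requires a majority of the disinterested directors present (18 − 3 = 15). A majority of 15 is 8, so 8 affirmative votes are needed; 7 voted in favor. Not satisfied.

Invalid — vote requirement not satisfied.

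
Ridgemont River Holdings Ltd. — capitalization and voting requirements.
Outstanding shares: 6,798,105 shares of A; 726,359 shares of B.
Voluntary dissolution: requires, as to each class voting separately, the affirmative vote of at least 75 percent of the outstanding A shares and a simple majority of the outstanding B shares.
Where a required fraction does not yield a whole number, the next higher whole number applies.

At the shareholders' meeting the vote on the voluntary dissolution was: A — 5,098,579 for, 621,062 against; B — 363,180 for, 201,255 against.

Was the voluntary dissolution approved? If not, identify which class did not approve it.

Approved — every class gave the required vote.

A: 3/4 of 6798105 = 5098578.75, rounded up to 5098579; 5,098,579 required, 5,098,579 in favor — approved.
B: a majority of 726359 is 363180; 363,180 required, 363,180 in favor — approved.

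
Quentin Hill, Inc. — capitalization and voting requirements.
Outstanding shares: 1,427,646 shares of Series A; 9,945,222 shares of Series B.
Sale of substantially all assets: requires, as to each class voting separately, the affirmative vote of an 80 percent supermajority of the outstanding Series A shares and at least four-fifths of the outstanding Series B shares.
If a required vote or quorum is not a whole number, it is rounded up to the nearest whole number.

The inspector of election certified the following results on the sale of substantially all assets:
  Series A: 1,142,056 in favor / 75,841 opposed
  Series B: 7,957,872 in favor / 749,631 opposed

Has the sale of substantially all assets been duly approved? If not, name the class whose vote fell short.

Not approved — the Series A shares did not give the required vote.

Series A: 4/5 of 1427646 = 1142116.80, rounded up to 1142117; 1,142,117 required, 1,142,056 in favor — not approved.
Series B: 4/5 of 9945222 = 7956177.60, rounded up to 7956178; 7,956,178 required, 7,957,872 in favor — approved.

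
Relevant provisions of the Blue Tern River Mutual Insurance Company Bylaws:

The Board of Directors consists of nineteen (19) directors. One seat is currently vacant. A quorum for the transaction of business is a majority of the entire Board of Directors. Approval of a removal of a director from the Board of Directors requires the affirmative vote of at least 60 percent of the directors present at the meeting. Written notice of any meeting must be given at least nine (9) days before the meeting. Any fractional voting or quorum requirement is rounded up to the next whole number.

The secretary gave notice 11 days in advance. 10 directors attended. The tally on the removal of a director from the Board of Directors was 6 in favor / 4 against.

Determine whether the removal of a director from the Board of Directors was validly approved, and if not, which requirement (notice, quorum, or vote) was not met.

Notice: 11 days given; 9 required (11 ≥ 9). Satisfied.
Quorum: 10 present; quorum is 10. Satisfied.
Vote: the removal of a director from the Board of Directors requires three-fifths of the directors present (10). 3/5 of 10 = 6, so 6 affirmative votes are needed; 6 voted in favor. Satisfied.

Valid — all requirements satisfied.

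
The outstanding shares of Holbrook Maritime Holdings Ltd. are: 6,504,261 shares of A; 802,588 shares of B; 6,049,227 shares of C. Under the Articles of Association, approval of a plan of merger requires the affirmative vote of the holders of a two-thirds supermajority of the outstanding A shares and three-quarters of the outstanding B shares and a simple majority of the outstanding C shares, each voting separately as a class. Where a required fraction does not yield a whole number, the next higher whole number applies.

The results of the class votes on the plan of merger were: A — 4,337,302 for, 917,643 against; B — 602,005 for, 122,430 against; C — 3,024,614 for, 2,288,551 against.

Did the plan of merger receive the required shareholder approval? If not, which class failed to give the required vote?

A: 2/3 of 6504261 = 4336174; 4,336,174 required, 4,337,302 in favor — approved.
B: 3/4 of 802588 = 601941; 601,941 required, 602,005 in favor — approved.
C: a majority of 6049227 is 3024614; 3,024,614 required, 3,024,614 in favor — approved.

Approved — every class gave the required vote.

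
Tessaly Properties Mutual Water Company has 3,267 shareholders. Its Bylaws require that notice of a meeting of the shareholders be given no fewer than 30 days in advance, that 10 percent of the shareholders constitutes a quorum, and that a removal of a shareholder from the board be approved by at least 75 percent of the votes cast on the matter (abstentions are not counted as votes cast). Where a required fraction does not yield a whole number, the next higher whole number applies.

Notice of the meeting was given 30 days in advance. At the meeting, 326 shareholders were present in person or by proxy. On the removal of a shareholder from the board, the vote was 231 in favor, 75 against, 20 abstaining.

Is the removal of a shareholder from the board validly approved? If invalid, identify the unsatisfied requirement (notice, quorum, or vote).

Invalid — quorum requirement not satisfied.

Notice: 30 days given; 30 required. Satisfied.
Quorum: 10% of 3,267 = 326.70, rounded up to 327; 326 present. Not satisfied.
Vote: requires three-fourths of the votes cast (326 − 20 abstaining = 306); 3/4 of 306 = 229.50, rounded up to 230, so 230 needed; 231 in favor. Satisfied.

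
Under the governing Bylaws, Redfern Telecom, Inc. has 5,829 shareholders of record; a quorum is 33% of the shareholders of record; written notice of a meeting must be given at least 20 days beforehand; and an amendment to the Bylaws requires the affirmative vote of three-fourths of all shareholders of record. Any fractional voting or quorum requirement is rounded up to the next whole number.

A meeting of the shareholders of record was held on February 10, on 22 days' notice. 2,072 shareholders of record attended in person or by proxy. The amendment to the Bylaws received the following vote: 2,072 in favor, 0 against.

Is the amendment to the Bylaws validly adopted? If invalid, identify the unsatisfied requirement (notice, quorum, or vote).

Invalid — vote requirement not satisfied.

Notice: 22 days given; 20 required. Satisfied.
Quorum: 33% of 5,829 = 1,923.57, rounded up to 1,924; 2,072 present. Satisfied.
Vote: requires three-fourths of all shareholders of record (5,829); 3/4 of 5829 = 4371.75, rounded up to 4372, so 4,372 needed; 2,072 in favor. Not satisfied.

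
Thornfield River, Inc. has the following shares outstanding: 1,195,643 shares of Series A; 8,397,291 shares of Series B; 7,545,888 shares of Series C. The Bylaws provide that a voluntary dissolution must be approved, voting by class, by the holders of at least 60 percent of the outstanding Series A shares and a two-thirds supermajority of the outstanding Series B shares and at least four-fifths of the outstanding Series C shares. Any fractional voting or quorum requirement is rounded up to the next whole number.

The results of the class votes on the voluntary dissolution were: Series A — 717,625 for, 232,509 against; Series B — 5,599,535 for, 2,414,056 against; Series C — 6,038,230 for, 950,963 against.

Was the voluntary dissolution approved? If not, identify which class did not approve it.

Approved — every class gave the required vote.

Series A: 3/5 of 1195643 = 717385.80, rounded up to 717386; 717,386 required, 717,625 in favor — approved.
Series B: 2/3 of 8397291 = 5598194; 5,598,194 required, 5,599,535 in favor — approved.
Series C: 4/5 of 7545888 = 6036710.40, rounded up to 6036711; 6,036,711 required, 6,038,230 in favor — approved.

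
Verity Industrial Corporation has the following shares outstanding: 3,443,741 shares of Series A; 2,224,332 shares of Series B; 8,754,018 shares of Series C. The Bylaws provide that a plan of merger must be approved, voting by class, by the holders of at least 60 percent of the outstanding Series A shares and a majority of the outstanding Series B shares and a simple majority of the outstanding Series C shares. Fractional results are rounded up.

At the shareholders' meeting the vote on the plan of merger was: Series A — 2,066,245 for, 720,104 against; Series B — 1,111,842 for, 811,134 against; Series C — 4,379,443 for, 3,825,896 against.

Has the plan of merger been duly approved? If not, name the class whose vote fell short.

Series A: 3/5 of 3443741 = 2066244.60, rounded up to 2066245; 2,066,245 required, 2,066,245 in favor — approved.
Series B: a majority of 2224332 is 1112167; 1,112,167 required, 1,111,842 in favor — not approved.
Series C: a majority of 8754018 is 4377010; 4,377,010 required, 4,379,443 in favor — approved.

Not approved — the Series B shares did not give the required vote.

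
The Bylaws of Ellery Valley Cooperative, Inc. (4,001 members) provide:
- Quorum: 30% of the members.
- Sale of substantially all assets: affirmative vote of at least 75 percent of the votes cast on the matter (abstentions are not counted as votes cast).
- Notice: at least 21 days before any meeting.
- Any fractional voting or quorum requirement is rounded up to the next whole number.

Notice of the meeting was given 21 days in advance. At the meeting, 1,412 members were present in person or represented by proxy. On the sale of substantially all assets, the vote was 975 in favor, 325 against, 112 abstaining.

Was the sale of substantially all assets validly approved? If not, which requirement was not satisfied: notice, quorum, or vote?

Valid — all requirements satisfied.

Notice: 21 days given; 21 required. Satisfied.
Quorum: 30% of 4,001 = 1,200.30, rounded up to 1,201; 1,412 present. Satisfied.
Vote: requires three-fourths of the votes cast (1,412 − 112 abstaining = 1,300); 3/4 of 1300 = 975, so 975 needed; 975 in favor. Satisfied.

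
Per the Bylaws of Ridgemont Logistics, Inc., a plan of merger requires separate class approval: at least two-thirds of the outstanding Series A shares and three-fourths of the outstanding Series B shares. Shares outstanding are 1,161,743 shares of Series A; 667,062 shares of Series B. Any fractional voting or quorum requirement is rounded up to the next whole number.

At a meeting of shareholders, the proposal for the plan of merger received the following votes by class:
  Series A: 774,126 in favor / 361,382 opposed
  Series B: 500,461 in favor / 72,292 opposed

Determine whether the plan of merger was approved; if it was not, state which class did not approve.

Not approved — the Series A shares did not give the required vote.

Series A: 2/3 of 1161743 = 774495.33, rounded up to 774496; 774,496 required, 774,126 in favor — not approved.
Series B: 3/4 of 667062 = 500296.50, rounded up to 500297; 500,297 required, 500,461 in favor — approved.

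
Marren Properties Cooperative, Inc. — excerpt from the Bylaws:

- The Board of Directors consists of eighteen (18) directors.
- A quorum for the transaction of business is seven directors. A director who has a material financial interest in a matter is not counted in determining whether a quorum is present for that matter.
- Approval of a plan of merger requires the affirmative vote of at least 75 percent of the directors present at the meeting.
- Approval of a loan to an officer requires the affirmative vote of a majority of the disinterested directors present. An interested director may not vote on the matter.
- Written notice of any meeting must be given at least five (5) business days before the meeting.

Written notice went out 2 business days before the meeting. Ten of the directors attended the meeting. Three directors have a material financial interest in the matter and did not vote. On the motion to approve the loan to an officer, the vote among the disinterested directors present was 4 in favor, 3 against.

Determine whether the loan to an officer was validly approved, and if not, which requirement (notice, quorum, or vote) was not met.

Notice: 2 business days given; 5 required (2 < 5). Not satisfied.
Quorum: 10 present, but the 3 interested directors do not count, leaving 7. Quorum is 7. Satisfied.
Vote: the loan to an officer requires a majority of the disinterested directors present (10 − 3 = 7). A majority of 7 is 4, so 4 affirmative votes are needed; 4 voted in favor. Satisfied.

Invalid — notice requirement not satisfied.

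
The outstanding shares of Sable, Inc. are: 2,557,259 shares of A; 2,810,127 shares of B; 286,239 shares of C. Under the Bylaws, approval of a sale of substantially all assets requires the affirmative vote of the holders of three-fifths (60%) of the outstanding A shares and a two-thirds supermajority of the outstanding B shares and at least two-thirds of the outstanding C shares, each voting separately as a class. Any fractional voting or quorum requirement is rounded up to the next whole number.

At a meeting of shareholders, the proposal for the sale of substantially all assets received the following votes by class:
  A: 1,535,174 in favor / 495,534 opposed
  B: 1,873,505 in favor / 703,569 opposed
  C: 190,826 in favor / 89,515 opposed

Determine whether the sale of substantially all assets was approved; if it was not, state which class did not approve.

Approved — every class gave the required vote.

A: 3/5 of 2557259 = 1534355.40, rounded up to 1534356; 1,534,356 required, 1,535,174 in favor — approved.
B: 2/3 of 2810127 = 1873418; 1,873,418 required, 1,873,505 in favor — approved.
C: 2/3 of 286239 = 190826; 190,826 required, 190,826 in favor — approved.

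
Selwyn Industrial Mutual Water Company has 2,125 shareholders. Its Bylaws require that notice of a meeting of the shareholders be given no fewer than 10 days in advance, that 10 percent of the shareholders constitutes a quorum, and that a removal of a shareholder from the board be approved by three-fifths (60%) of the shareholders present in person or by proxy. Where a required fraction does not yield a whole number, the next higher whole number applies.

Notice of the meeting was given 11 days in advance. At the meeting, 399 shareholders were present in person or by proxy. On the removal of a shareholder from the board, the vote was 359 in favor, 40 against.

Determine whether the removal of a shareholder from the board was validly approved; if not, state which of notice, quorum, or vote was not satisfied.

Notice: 11 days given; 10 required. Satisfied.
Quorum: 10% of 2,125 = 212.50, rounded up to 213; 399 present. Satisfied.
Vote: requires three-fifths of those present (399); 3/5 of 399 = 239.40, rounded up to 240, so 240 needed; 359 in favor. Satisfied.

Valid — all requirements satisfied.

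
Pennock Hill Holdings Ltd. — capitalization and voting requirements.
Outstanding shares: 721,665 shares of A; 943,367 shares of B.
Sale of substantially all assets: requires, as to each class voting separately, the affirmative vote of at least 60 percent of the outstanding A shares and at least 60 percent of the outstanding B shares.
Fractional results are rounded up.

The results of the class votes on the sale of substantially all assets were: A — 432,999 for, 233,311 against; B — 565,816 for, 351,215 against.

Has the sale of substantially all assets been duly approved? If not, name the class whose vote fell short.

Not approved — the B shares did not give the required vote.

A: 3/5 of 721665 = 432999; 432,999 required, 432,999 in favor — approved.
B: 3/5 of 943367 = 566020.20, rounded up to 566021; 566,021 required, 565,816 in favor — not approved.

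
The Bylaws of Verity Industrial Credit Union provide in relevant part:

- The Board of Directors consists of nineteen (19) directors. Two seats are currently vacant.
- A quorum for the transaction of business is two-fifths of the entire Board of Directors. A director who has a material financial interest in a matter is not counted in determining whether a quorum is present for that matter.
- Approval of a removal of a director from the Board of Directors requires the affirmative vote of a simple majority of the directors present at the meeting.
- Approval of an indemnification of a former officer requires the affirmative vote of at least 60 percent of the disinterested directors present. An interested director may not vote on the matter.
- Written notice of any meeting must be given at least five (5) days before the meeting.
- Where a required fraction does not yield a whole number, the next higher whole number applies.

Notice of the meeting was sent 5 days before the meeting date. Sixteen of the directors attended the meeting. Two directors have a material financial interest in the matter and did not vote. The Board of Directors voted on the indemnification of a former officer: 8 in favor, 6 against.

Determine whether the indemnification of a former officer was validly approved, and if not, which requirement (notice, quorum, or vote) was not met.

Notice: 5 days given; 5 required (5 ≥ 5). Satisfied.
Quorum: 16 present, but the 2 interested directors do not count, leaving 14. Quorum is 8. Satisfied.
Vote: the indemnification of a former officer requires three-fifths of the disinterested directors present (16 − 2 = 14). 3/5 of 14 = 8.40, rounded up to 9, so 9 affirmative votes are needed; 8 voted in favor. Not satisfied.

Invalid — vote requirement not satisfied.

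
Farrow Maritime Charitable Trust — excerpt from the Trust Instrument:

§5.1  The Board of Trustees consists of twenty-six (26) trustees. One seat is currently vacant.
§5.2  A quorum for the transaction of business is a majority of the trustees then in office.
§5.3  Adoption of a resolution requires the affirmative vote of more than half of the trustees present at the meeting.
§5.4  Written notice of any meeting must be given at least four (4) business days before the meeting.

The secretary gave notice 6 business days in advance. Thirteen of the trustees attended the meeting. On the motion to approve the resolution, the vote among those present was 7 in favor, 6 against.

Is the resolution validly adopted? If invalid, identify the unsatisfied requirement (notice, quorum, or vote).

Notice: 6 business days given; 4 required (6 ≥ 4). Satisfied.
Quorum: 13 present; quorum is 13. Satisfied.
Vote: the resolution requires a majority of the trustees present (13). A majority of 13 is 7, so 7 affirmative votes are needed; 7 voted in favor. Satisfied.

Valid — all requirements satisfied.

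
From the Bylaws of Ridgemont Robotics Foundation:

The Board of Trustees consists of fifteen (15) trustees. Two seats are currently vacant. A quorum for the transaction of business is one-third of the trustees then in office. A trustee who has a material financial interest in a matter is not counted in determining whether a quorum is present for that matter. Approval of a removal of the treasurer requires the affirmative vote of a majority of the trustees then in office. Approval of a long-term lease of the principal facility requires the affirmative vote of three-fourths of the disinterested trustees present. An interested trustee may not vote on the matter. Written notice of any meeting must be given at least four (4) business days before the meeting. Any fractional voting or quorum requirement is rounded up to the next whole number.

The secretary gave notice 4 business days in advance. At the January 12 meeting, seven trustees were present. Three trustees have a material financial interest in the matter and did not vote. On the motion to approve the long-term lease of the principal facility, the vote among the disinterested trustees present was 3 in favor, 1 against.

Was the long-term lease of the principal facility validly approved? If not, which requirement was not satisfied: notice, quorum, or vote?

Invalid — quorum requirement not satisfied.

Notice: 4 business days given; 4 required (4 ≥ 4). Satisfied.
Quorum: 7 present, but the 3 interested trustees do not count, leaving 4. Quorum is 5. Not satisfied.
Vote: the long-term lease of the principal facility requires three-fourths of the disinterested trustees present (7 − 3 = 4). 3/4 of 4 = 3, so 3 affirmative votes are needed; 3 voted in favor. Satisfied. (Moot — without a quorum no business can be validly transacted.)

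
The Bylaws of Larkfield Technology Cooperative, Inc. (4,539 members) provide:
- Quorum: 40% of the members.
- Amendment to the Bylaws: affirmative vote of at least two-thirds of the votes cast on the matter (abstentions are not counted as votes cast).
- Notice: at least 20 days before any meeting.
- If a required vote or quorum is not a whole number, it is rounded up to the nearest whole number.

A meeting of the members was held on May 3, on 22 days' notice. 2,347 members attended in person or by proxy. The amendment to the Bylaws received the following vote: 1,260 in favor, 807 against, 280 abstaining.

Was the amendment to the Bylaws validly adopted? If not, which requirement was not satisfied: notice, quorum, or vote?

Invalid — vote requirement not satisfied.

Notice: 22 days given; 20 required. Satisfied.
Quorum: 40% of 4,539 = 1,815.60, rounded up to 1,816; 2,347 present. Satisfied.
Vote: requires two-thirds of the votes cast (2,347 − 280 abstaining = 2,067); 2/3 of 2067 = 1378, so 1,378 needed; 1,260 in favor. Not satisfied.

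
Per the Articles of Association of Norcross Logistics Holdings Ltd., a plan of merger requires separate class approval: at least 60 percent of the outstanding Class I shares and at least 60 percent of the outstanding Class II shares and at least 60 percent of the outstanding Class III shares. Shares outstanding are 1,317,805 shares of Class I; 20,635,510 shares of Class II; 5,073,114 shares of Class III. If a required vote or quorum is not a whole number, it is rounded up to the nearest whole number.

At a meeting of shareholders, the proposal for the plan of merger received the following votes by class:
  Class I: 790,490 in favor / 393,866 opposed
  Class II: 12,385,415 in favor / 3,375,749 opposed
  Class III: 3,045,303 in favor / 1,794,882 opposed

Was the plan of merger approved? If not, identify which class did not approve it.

Not approved — the Class I shares did not give the required vote.

Class I: 3/5 of 1317805 = 790683; 790,683 required, 790,490 in favor — not approved.
Class II: 3/5 of 20635510 = 12381306; 12,381,306 required, 12,385,415 in favor — approved.
Class III: 3/5 of 5073114 = 3043868.40, rounded up to 3043869; 3,043,869 required, 3,045,303 in favor — approved.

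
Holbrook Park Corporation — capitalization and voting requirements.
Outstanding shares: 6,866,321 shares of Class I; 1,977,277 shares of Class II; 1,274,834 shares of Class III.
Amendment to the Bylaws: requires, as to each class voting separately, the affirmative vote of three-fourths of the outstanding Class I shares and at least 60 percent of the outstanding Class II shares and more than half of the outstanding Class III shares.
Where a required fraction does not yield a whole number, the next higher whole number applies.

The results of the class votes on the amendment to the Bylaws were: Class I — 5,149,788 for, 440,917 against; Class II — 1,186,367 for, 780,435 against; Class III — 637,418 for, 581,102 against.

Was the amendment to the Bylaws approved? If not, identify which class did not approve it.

Class I: 3/4 of 6866321 = 5149740.75, rounded up to 5149741; 5,149,741 required, 5,149,788 in favor — approved.
Class II: 3/5 of 1977277 = 1186366.20, rounded up to 1186367; 1,186,367 required, 1,186,367 in favor — approved.
Class III: a majority of 1274834 is 637418; 637,418 required, 637,418 in favor — approved.

Approved — every class gave the required vote.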